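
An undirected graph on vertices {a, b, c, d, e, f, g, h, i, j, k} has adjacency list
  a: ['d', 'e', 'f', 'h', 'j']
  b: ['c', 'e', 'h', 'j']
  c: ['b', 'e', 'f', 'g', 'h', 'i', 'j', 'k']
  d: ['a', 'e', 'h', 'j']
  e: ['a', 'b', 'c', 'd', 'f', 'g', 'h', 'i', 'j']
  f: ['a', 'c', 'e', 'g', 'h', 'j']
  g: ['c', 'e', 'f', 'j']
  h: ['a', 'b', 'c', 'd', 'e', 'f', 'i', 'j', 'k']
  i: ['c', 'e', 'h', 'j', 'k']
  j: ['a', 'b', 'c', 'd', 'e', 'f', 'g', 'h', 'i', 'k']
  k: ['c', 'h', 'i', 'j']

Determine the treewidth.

A width-4 tree decomposition is:
Bags: B1 = {c, e, f, g, j}  B2 = {c, e, f, h, j}  B3 = {c, e, h, i, j}  B4 = {a, e, f, h, j}  B5 = {b, c, e, h, j}  B6 = {a, d, e, h, j}  B7 = {c, h, i, j, k}
Tree: B1–B2, B2–B3, B2–B4, B3–B5, B4–B6, B3–B7
Each bag holds 5 vertices, so the decomposition has width 4, which upper-bounds the treewidth. On the other hand G contains the 5-clique {c, e, f, g, j}. A clique must lie in a single bag of any decomposition, so no decomposition can have width below 4. Hence tw(G) = 4 exactly.

4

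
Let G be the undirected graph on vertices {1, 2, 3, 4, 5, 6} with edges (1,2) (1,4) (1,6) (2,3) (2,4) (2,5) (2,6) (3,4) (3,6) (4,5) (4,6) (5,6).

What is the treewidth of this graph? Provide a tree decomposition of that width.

Treewidth 3.
Bags: B1 = {2, 4, 5, 6}  B2 = {2, 3, 4, 6}  B3 = {1, 2, 4, 6}
Tree: B1–B2, B1–B3

Every bag has size at most 4, so the width is 4 − 1 = 3 and tw(G) ≤ 3. For the lower bound, the 4 vertices {1, 2, 4, 6} are pairwise adjacent, and any tree decomposition puts a clique entirely inside one bag — forcing width ≥ 3. Combining the bounds, tw(G) = 3.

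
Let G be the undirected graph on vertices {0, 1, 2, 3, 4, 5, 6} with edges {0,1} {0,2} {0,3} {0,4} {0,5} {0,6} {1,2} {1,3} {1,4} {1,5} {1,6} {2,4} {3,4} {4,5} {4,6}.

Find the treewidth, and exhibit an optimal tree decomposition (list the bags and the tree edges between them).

Treewidth 3.
Bags: B1 = {0, 1, 4, 6}  B2 = {0, 1, 2, 4}  B3 = {0, 1, 4, 5}  B4 = {0, 1, 3, 4}
Tree: B1–B2, B2–B3, B3–B4

Each bag holds 4 vertices, so the decomposition has width 3, which upper-bounds the treewidth. Conversely, {0, 1, 2, 4} is a clique of size 4, and the vertices of any clique must share a bag in every tree decomposition; so some bag has ≥ 4 vertices and tw(G) ≥ 3. The upper and lower bounds meet at 3, so that is the treewidth.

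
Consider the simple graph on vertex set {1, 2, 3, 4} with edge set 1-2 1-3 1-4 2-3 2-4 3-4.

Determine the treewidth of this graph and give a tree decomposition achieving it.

A single bag containing all 4 vertices is trivially a valid decomposition of width 3. For the lower bound, the 4 vertices {1, 2, 3, 4} are pairwise adjacent, and any tree decomposition puts a clique entirely inside one bag — forcing width ≥ 3. Hence tw(G) = 3 exactly.

Treewidth 3.
One optimal decomposition is:
Bags: B1 = {1, 2, 3, 4}
Tree: (single bag)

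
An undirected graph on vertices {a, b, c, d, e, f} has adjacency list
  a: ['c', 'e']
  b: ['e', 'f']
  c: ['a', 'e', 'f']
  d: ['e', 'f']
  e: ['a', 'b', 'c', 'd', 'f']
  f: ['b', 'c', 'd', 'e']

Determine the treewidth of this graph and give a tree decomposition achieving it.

Treewidth 2.
One such decomposition:
Bags: B1 = {d, e, f}  B2 = {c, e, f}  B3 = {a, c, e}  B4 = {b, e, f}
Tree: B1–B2, B2–B3, B1–B4

Each bag holds 3 vertices, so the decomposition has width 2, which upper-bounds the treewidth. For the lower bound, the 3 vertices {a, c, e} are pairwise adjacent, and any tree decomposition puts a clique entirely inside one bag — forcing width ≥ 2. Therefore the treewidth is 2.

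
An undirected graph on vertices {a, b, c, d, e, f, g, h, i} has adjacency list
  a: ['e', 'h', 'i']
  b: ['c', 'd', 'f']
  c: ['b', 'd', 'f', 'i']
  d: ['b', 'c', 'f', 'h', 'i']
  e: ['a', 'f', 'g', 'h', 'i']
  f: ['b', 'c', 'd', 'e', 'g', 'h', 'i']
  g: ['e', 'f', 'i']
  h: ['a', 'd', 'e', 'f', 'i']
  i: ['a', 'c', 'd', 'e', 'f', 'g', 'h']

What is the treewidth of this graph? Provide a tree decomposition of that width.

Treewidth 3.
Bags: B1 = {e, f, h, i}  B2 = {e, f, g, i}  B3 = {a, e, h, i}  B4 = {d, f, h, i}  B5 = {c, d, f, i}  B6 = {b, c, d, f}
Tree: B1–B2, B1–B3, B1–B4, B4–B5, B5–B6

Every bag has size at most 4, so the width is 4 − 1 = 3 and tw(G) ≤ 3. On the other hand G contains the 4-clique {a, e, h, i}. A clique must lie in a single bag of any decomposition, so no decomposition can have width below 3. Therefore the treewidth is 3.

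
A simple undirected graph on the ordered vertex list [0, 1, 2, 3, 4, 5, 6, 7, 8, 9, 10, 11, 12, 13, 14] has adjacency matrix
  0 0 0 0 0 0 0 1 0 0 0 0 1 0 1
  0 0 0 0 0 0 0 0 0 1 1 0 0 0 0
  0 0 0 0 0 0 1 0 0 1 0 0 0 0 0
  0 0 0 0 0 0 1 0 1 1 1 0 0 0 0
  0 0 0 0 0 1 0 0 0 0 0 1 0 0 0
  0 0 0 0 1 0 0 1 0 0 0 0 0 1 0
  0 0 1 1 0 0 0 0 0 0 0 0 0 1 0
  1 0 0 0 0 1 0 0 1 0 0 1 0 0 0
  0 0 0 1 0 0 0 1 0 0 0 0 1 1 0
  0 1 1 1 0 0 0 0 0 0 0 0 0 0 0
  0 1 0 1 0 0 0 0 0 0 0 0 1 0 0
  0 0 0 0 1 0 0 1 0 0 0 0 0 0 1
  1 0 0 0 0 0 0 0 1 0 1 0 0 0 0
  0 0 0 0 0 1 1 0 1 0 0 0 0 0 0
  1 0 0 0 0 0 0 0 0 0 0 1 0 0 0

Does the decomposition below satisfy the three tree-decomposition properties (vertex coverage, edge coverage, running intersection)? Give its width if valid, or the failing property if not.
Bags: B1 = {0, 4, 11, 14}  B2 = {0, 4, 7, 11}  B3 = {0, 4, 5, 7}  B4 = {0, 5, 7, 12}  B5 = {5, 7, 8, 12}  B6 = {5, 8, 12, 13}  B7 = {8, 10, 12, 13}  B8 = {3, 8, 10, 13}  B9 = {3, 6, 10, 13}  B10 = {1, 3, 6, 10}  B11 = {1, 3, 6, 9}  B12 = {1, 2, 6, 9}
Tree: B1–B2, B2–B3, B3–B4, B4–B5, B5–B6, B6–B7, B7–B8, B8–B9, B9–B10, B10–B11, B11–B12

Every vertex of G appears in some bag (union = {0, 1, 2, 3, 4, 5, 6, 7, 8, 9, 10, 11, 12, 13, 14}); every edge is covered by a bag; and for each vertex v the set of bags containing v is connected in the bag tree. The decomposition is therefore valid. The largest bag has 4 vertices, so the width is 3.

Yes; width 3.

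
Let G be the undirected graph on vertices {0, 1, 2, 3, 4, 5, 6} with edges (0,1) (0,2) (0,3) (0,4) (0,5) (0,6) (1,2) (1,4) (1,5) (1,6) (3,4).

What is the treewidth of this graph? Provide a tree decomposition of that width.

The largest bag has 3 vertices, giving width 2; this decomposition certifies tw(G) ≤ 2. Conversely, {0, 1, 2} is a clique of size 3, and the vertices of any clique must share a bag in every tree decomposition; so some bag has ≥ 3 vertices and tw(G) ≥ 2. Hence tw(G) = 2 exactly.

Treewidth 2.
Bags: B1 = {0, 1, 6}  B2 = {0, 1, 4}  B3 = {0, 1, 5}  B4 = {0, 1, 2}  B5 = {0, 3, 4}
Tree: B1–B2, B1–B3, B3–B4, B2–B5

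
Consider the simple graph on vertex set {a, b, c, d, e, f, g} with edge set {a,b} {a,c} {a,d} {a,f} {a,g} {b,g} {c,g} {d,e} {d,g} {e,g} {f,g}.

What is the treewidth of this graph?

A width-2 tree decomposition is:
Bags: B1 = {a, f, g}  B2 = {a, c, g}  B3 = {a, d, g}  B4 = {d, e, g}  B5 = {a, b, g}
Tree: B1–B2, B1–B3, B3–B4, B2–B5
Every bag has size at most 3, so the width is 3 − 1 = 2 and tw(G) ≤ 2. Conversely, {d, e, g} is a clique of size 3, and the vertices of any clique must share a bag in every tree decomposition; so some bag has ≥ 3 vertices and tw(G) ≥ 2. Hence tw(G) = 2 exactly.

2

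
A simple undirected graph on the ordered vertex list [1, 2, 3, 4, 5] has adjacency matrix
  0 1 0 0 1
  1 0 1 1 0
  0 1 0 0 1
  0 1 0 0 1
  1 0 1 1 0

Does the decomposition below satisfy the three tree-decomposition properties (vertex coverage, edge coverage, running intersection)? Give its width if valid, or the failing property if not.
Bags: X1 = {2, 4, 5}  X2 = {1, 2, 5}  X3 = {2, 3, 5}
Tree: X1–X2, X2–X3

Yes; width 2.

Every vertex of G appears in some bag (union = {1, 2, 3, 4, 5}); every edge is covered by a bag; and for each vertex v the set of bags containing v is connected in the bag tree. The decomposition is therefore valid. The largest bag has 3 vertices, so the width is 2.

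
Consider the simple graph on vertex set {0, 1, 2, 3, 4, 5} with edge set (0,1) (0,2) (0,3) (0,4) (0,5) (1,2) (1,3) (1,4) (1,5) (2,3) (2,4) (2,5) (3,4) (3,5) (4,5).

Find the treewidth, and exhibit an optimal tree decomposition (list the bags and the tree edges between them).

Treewidth 5.
One such decomposition:
Bags: B1 = {0, 1, 2, 3, 4, 5}
Tree: (single bag)

With just one bag of size 6, the width is 6 − 1 = 5, so tw(G) ≤ 5. On the other hand G contains the 6-clique {0, 1, 2, 3, 4, 5}. A clique must lie in a single bag of any decomposition, so no decomposition can have width below 5. Hence tw(G) = 5 exactly.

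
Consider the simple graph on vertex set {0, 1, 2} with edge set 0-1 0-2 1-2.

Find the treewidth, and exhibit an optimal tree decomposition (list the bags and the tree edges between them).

With just one bag of size 3, the width is 3 − 1 = 2, so tw(G) ≤ 2. On the other hand G contains the 3-clique {0, 1, 2}. A clique must lie in a single bag of any decomposition, so no decomposition can have width below 2. Hence tw(G) = 2 exactly.

Treewidth 2.
Bags: B1 = {0, 1, 2}
Tree: (single bag)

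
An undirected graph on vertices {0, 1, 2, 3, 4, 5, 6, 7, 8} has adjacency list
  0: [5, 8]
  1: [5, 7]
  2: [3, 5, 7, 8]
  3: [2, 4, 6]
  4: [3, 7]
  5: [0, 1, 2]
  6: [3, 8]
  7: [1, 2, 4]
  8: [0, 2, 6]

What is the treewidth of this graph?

A width-3 tree decomposition is:
Bags: B1 = {0, 3, 6, 8}  B2 = {0, 2, 3, 8}  B3 = {0, 2, 3, 5}  B4 = {2, 3, 4, 5}  B5 = {2, 4, 5, 7}  B6 = {1, 4, 5, 7}
Tree: B1–B2, B2–B3, B3–B4, B4–B5, B5–B6
Each bag holds 4 vertices, so the decomposition has width 3, which upper-bounds the treewidth. For the lower bound: the 4 vertex sets {0,6,8}, {3}, {2}, {1,4,5,7} are disjoint, each induces a connected subgraph, and every pair is joined by at least one edge of G. Contracting each set to a single vertex therefore yields K_{4} as a minor, and since treewidth is minor-monotone, tw(G) ≥ tw(K_{4}) = 3. Therefore the treewidth is 3.

3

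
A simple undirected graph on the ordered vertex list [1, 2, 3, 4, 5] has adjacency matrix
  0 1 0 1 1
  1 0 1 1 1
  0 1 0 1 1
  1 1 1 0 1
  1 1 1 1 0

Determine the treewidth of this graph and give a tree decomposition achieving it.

Treewidth 3.
One such decomposition:
Bags: B1 = {2, 3, 4, 5}  B2 = {1, 2, 4, 5}
Tree: B1–B2

The largest bag has 4 vertices, giving width 3; this decomposition certifies tw(G) ≤ 3. Conversely, {1, 2, 4, 5} is a clique of size 4, and the vertices of any clique must share a bag in every tree decomposition; so some bag has ≥ 4 vertices and tw(G) ≥ 3. The upper and lower bounds meet at 3, so that is the treewidth.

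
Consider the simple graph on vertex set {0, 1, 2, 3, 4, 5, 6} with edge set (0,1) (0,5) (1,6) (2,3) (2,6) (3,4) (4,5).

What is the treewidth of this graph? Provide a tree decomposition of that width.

Treewidth 2.
One such decomposition:
Bags: B1 = {0, 4, 5}  B2 = {0, 3, 4}  B3 = {0, 2, 3}  B4 = {0, 2, 6}  B5 = {0, 1, 6}
Tree: B1–B2, B2–B3, B3–B4, B4–B5

Each bag holds 3 vertices, so the decomposition has width 2, which upper-bounds the treewidth. The edges 0–5–4–3–2–6–1–0 form a cycle, so G is not a tree and its treewidth is at least 2. Therefore the treewidth is 2.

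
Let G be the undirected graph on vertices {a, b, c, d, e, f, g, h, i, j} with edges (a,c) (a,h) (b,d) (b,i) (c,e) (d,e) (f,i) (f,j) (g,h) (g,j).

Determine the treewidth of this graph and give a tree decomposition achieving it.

Every bag has size at most 3, so the width is 3 − 1 = 2 and tw(G) ≤ 2. The edges e–c–a–h–g–j–f–i–b–d–e form a cycle, so G is not a tree and its treewidth is at least 2. Combining the bounds, tw(G) = 2.

Treewidth 2.
One such decomposition:
Bags: B1 = {a, c, e}  B2 = {a, e, h}  B3 = {e, g, h}  B4 = {e, g, j}  B5 = {e, f, j}  B6 = {e, f, i}  B7 = {b, e, i}  B8 = {b, d, e}
Tree: B1–B2, B2–B3, B3–B4, B4–B5, B5–B6, B6–B7, B7–B8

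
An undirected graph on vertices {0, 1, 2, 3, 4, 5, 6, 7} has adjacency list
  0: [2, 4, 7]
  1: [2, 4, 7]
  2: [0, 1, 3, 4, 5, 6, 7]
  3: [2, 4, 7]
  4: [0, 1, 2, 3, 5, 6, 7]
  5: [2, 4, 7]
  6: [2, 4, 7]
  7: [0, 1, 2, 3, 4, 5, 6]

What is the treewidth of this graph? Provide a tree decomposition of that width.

The largest bag has 4 vertices, giving width 3; this decomposition certifies tw(G) ≤ 3. For the lower bound, the 4 vertices {0, 2, 4, 7} are pairwise adjacent, and any tree decomposition puts a clique entirely inside one bag — forcing width ≥ 3. Hence tw(G) = 3 exactly.

Treewidth 3.
One optimal decomposition is:
Bags: B1 = {1, 2, 4, 7}  B2 = {2, 3, 4, 7}  B3 = {0, 2, 4, 7}  B4 = {2, 4, 6, 7}  B5 = {2, 4, 5, 7}
Tree: B1–B2, B2–B3, B1–B4, B1–B5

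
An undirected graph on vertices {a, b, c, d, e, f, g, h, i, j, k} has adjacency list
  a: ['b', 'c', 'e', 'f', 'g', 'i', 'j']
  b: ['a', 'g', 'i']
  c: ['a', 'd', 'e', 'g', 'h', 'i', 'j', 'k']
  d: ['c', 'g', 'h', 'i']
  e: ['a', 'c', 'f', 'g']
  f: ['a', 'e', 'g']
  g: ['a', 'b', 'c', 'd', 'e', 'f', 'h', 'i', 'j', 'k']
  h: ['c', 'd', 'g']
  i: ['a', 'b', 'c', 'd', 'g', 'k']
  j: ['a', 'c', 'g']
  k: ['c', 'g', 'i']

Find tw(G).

A width-3 tree decomposition is:
Bags: B1 = {c, d, g, i}  B2 = {a, c, g, i}  B3 = {a, b, g, i}  B4 = {c, d, g, h}  B5 = {c, g, i, k}  B6 = {a, c, e, g}  B7 = {a, c, g, j}  B8 = {a, e, f, g}
Tree: B1–B2, B2–B3, B1–B4, B2–B5, B2–B6, B2–B7, B6–B8
Every bag has size at most 4, so the width is 4 − 1 = 3 and tw(G) ≤ 3. Conversely, {a, c, g, j} is a clique of size 4, and the vertices of any clique must share a bag in every tree decomposition; so some bag has ≥ 4 vertices and tw(G) ≥ 3. Hence tw(G) = 3 exactly.

3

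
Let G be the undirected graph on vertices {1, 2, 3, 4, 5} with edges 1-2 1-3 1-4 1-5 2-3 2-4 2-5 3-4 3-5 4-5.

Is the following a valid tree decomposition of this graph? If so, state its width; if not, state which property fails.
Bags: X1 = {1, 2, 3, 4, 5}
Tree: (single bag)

Checking the three conditions: (i) the bags cover all of {1, 2, 3, 4, 5}; (ii) for each edge, some bag contains both endpoints; (iii) the bags containing any fixed vertex form a subtree. All hold, so the decomposition is valid with width 5 − 1 = 4.

Yes; width 4.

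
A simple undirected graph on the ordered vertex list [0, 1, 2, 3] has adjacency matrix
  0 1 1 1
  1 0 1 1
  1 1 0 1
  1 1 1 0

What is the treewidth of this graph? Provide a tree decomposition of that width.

Treewidth 3.
One optimal decomposition is:
Bags: B1 = {0, 1, 2, 3}
Tree: (single bag)

With just one bag of size 4, the width is 4 − 1 = 3, so tw(G) ≤ 3. On the other hand G contains the 4-clique {0, 1, 2, 3}. A clique must lie in a single bag of any decomposition, so no decomposition can have width below 3. Hence tw(G) = 3 exactly.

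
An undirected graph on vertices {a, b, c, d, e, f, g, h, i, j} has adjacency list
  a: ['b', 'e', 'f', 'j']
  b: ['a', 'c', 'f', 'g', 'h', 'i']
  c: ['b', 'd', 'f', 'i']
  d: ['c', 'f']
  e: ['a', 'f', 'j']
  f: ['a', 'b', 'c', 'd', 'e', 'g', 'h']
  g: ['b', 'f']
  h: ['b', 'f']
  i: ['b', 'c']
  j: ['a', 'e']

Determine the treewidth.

A width-2 tree decomposition is:
Bags: B1 = {b, c, f}  B2 = {b, f, g}  B3 = {a, b, f}  B4 = {b, f, h}  B5 = {a, e, f}  B6 = {a, e, j}  B7 = {b, c, i}  B8 = {c, d, f}
Tree: B1–B2, B1–B3, B1–B4, B3–B5, B5–B6, B1–B7, B1–B8
Every bag has size at most 3, so the width is 3 − 1 = 2 and tw(G) ≤ 2. For the lower bound, the 3 vertices {a, e, j} are pairwise adjacent, and any tree decomposition puts a clique entirely inside one bag — forcing width ≥ 2. The upper and lower bounds meet at 2, so that is the treewidth.

2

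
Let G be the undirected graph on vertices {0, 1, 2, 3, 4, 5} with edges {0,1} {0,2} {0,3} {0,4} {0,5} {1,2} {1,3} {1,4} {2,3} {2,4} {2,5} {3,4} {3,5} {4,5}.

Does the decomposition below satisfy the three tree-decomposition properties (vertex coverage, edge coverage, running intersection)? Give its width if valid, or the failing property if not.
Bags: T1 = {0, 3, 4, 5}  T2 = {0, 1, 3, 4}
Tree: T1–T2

A tree decomposition must satisfy three properties: every vertex lies in some bag; for every edge, both endpoints lie together in some bag; and for every vertex, the bags containing it form a connected subtree. Here vertex 2 appears in no bag, so the decomposition is invalid.

No — vertex 2 appears in no bag.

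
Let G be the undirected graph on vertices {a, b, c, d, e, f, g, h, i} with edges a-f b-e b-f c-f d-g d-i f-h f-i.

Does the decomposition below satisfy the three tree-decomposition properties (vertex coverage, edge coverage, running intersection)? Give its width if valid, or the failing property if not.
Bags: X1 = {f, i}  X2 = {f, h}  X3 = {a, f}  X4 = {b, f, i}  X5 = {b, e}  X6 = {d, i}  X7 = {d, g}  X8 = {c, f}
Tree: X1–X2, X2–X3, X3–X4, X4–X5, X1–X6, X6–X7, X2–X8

A tree decomposition must satisfy three properties: every vertex lies in some bag; for every edge, both endpoints lie together in some bag; and for every vertex, the bags containing it form a connected subtree. Here bags containing vertex i are not connected in the tree, so the decomposition is invalid.

No — bags containing vertex i are not connected in the tree.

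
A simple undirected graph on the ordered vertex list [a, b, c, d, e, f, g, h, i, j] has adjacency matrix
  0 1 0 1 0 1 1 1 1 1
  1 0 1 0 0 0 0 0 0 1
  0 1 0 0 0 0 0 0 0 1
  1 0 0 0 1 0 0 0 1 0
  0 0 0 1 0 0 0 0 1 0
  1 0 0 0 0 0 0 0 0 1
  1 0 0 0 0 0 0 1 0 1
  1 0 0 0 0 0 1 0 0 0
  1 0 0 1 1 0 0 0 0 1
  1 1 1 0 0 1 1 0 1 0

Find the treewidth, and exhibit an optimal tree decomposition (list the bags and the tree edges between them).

The largest bag has 3 vertices, giving width 2; this decomposition certifies tw(G) ≤ 2. On the other hand G contains the 3-clique {d, e, i}. A clique must lie in a single bag of any decomposition, so no decomposition can have width below 2. Therefore the treewidth is 2.

Treewidth 2.
One such decomposition:
Bags: B1 = {a, g, h}  B2 = {a, g, j}  B3 = {a, i, j}  B4 = {a, d, i}  B5 = {d, e, i}  B6 = {a, f, j}  B7 = {a, b, j}  B8 = {b, c, j}
Tree: B1–B2, B2–B3, B3–B4, B4–B5, B2–B6, B2–B7, B7–B8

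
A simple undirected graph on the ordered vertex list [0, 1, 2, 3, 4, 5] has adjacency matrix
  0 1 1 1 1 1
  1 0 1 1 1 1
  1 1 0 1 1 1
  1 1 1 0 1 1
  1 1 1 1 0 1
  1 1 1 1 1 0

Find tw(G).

5

A width-5 tree decomposition is:
Bags: B1 = {0, 1, 2, 3, 4, 5}
Tree: (single bag)
A single bag containing all 6 vertices is trivially a valid decomposition of width 5. Conversely, {0, 1, 2, 3, 4, 5} is a clique of size 6, and the vertices of any clique must share a bag in every tree decomposition; so some bag has ≥ 6 vertices and tw(G) ≥ 5. Hence tw(G) = 5 exactly.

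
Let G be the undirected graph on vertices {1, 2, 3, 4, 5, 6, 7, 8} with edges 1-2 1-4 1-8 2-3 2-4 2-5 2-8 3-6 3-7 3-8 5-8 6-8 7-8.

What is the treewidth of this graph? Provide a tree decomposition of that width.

The largest bag has 3 vertices, giving width 2; this decomposition certifies tw(G) ≤ 2. For the lower bound, the 3 vertices {1, 2, 8} are pairwise adjacent, and any tree decomposition puts a clique entirely inside one bag — forcing width ≥ 2. Therefore the treewidth is 2.

Treewidth 2.
One optimal decomposition is:
Bags: B1 = {2, 5, 8}  B2 = {2, 3, 8}  B3 = {3, 7, 8}  B4 = {1, 2, 8}  B5 = {1, 2, 4}  B6 = {3, 6, 8}
Tree: B1–B2, B2–B3, B2–B4, B4–B5, B2–B6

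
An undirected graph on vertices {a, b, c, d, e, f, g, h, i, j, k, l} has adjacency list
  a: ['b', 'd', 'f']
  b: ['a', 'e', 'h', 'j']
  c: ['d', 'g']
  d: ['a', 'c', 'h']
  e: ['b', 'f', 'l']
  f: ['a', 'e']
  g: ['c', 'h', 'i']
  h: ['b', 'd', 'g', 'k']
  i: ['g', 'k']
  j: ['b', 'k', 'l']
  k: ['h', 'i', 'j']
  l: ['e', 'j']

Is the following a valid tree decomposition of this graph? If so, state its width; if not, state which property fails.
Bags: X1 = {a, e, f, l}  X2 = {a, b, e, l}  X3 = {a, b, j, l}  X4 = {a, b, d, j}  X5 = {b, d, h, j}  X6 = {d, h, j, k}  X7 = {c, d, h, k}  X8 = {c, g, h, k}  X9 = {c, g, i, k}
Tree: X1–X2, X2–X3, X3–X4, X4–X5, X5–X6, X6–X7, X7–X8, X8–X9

Every vertex of G appears in some bag (union = {a, b, c, d, e, f, g, h, i, j, k, l}); every edge is covered by a bag; and for each vertex v the set of bags containing v is connected in the bag tree. The decomposition is therefore valid. The largest bag has 4 vertices, so the width is 3.

Yes; width 3.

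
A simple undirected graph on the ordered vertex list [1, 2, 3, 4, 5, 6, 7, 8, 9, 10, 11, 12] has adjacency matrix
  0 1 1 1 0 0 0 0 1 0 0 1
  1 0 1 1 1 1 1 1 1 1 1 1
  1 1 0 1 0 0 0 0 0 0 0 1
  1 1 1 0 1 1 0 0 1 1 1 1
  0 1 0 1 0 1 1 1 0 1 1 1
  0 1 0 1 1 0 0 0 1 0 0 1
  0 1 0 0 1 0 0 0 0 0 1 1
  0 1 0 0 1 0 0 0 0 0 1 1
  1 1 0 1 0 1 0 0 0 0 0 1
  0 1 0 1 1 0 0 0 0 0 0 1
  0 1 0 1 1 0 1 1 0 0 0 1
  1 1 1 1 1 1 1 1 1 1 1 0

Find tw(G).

A width-4 tree decomposition is:
Bags: B1 = {2, 4, 5, 11, 12}  B2 = {2, 4, 5, 6, 12}  B3 = {2, 5, 8, 11, 12}  B4 = {2, 4, 6, 9, 12}  B5 = {2, 5, 7, 11, 12}  B6 = {1, 2, 4, 9, 12}  B7 = {1, 2, 3, 4, 12}  B8 = {2, 4, 5, 10, 12}
Tree: B1–B2, B1–B3, B2–B4, B3–B5, B4–B6, B6–B7, B1–B8
The largest bag has 5 vertices, giving width 4; this decomposition certifies tw(G) ≤ 4. Conversely, {2, 5, 8, 11, 12} is a clique of size 5, and the vertices of any clique must share a bag in every tree decomposition; so some bag has ≥ 5 vertices and tw(G) ≥ 4. The upper and lower bounds meet at 4, so that is the treewidth.

4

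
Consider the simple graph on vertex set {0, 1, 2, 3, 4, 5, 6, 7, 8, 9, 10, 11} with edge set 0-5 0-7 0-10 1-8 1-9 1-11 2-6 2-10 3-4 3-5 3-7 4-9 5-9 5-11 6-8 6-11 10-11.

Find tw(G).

3

A width-3 tree decomposition is:
Bags: B1 = {0, 3, 4, 7}  B2 = {0, 3, 4, 5}  B3 = {0, 4, 5, 9}  B4 = {0, 5, 9, 10}  B5 = {5, 9, 10, 11}  B6 = {1, 9, 10, 11}  B7 = {1, 2, 10, 11}  B8 = {1, 2, 6, 11}  B9 = {1, 2, 6, 8}
Tree: B1–B2, B2–B3, B3–B4, B4–B5, B5–B6, B6–B7, B7–B8, B8–B9
Every bag has size at most 4, so the width is 4 − 1 = 3 and tw(G) ≤ 3. For the lower bound: the 4 vertex sets {3,4,7}, {0}, {5}, {1,9,10,11} are disjoint, each induces a connected subgraph, and every pair is joined by at least one edge of G. Contracting each set to a single vertex therefore yields K_{4} as a minor, and since treewidth is minor-monotone, tw(G) ≥ tw(K_{4}) = 3. Combining the bounds, tw(G) = 3.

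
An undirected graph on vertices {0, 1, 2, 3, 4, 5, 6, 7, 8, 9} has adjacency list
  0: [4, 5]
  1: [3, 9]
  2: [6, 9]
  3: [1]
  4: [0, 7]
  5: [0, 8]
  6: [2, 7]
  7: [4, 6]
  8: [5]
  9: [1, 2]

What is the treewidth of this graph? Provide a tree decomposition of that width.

Treewidth 1.
One such decomposition:
Bags: B1 = {1, 3}  B2 = {1, 9}  B3 = {2, 9}  B4 = {2, 6}  B5 = {6, 7}  B6 = {4, 7}  B7 = {0, 4}  B8 = {0, 5}  B9 = {5, 8}
Tree: B1–B2, B2–B3, B3–B4, B4–B5, B5–B6, B6–B7, B7–B8, B8–B9

The largest bag has 2 vertices, giving width 1; this decomposition certifies tw(G) ≤ 1. Since G has at least one edge (e.g. 3–1), it is not an edgeless graph, so tw(G) ≥ 1. Combining the bounds, tw(G) = 1.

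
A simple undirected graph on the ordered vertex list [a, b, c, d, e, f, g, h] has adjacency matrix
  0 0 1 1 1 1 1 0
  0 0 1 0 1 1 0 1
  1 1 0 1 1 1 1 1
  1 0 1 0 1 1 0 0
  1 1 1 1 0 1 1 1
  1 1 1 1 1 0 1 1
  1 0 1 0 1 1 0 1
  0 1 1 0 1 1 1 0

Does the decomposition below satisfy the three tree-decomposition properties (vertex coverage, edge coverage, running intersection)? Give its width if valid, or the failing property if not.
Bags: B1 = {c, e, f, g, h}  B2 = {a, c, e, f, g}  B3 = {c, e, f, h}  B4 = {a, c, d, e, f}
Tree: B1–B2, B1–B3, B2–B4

No — vertex b appears in no bag.

A tree decomposition must satisfy three properties: every vertex lies in some bag; for every edge, both endpoints lie together in some bag; and for every vertex, the bags containing it form a connected subtree. Here vertex b appears in no bag, so the decomposition is invalid.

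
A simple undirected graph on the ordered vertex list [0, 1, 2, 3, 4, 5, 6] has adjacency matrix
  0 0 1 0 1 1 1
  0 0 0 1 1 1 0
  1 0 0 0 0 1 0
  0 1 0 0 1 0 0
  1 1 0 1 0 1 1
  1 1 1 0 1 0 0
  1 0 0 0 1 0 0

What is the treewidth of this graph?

2

A width-2 tree decomposition is:
Bags: B1 = {0, 4, 5}  B2 = {1, 4, 5}  B3 = {1, 3, 4}  B4 = {0, 4, 6}  B5 = {0, 2, 5}
Tree: B1–B2, B2–B3, B1–B4, B1–B5
Every bag has size at most 3, so the width is 3 − 1 = 2 and tw(G) ≤ 2. For the lower bound, the 3 vertices {0, 2, 5} are pairwise adjacent, and any tree decomposition puts a clique entirely inside one bag — forcing width ≥ 2. The upper and lower bounds meet at 2, so that is the treewidth.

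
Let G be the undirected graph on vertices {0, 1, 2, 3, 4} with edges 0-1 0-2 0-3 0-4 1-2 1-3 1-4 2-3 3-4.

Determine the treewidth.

3

A width-3 tree decomposition is:
Bags: B1 = {0, 1, 3, 4}  B2 = {0, 1, 2, 3}
Tree: B1–B2
The largest bag has 4 vertices, giving width 3; this decomposition certifies tw(G) ≤ 3. On the other hand G contains the 4-clique {0, 1, 2, 3}. A clique must lie in a single bag of any decomposition, so no decomposition can have width below 3. Hence tw(G) = 3 exactly.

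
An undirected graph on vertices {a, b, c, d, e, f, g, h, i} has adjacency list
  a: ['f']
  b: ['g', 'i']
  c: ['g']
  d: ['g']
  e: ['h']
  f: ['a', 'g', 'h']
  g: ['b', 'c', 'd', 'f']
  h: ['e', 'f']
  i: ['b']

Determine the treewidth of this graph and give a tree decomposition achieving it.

Treewidth 1.
Bags: B1 = {b, g}  B2 = {f, g}  B3 = {f, h}  B4 = {a, f}  B5 = {c, g}  B6 = {b, i}  B7 = {e, h}  B8 = {d, g}
Tree: B1–B2, B2–B3, B2–B4, B2–B5, B1–B6, B3–B7, B5–B8

Every bag has size at most 2, so the width is 2 − 1 = 1 and tw(G) ≤ 1. Since G has at least one edge (e.g. b–g), it is not an edgeless graph, so tw(G) ≥ 1. Combining the bounds, tw(G) = 1.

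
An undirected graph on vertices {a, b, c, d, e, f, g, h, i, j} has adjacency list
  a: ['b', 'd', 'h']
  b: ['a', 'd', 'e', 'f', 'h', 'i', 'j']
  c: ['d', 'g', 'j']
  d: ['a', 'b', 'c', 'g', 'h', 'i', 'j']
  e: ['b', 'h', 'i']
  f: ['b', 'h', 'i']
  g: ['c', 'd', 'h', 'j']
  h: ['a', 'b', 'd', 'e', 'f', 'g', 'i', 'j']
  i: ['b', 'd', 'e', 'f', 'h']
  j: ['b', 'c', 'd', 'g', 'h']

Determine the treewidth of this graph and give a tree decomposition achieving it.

Treewidth 3.
One optimal decomposition is:
Bags: B1 = {b, d, h, j}  B2 = {d, g, h, j}  B3 = {b, d, h, i}  B4 = {b, e, h, i}  B5 = {b, f, h, i}  B6 = {c, d, g, j}  B7 = {a, b, d, h}
Tree: B1–B2, B1–B3, B3–B4, B3–B5, B2–B6, B3–B7

Every bag has size at most 4, so the width is 4 − 1 = 3 and tw(G) ≤ 3. Conversely, {d, g, h, j} is a clique of size 4, and the vertices of any clique must share a bag in every tree decomposition; so some bag has ≥ 4 vertices and tw(G) ≥ 3. The upper and lower bounds meet at 3, so that is the treewidth.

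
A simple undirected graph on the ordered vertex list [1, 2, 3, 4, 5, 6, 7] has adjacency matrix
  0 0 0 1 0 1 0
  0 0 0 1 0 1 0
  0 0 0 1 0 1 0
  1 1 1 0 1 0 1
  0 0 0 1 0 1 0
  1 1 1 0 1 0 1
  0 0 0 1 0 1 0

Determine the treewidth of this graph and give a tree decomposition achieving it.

Treewidth 2.
Bags: B1 = {3, 4, 6}  B2 = {4, 5, 6}  B3 = {2, 4, 6}  B4 = {1, 4, 6}  B5 = {4, 6, 7}
Tree: B1–B2, B2–B3, B3–B4, B4–B5

The largest bag has 3 vertices, giving width 2; this decomposition certifies tw(G) ≤ 2. Since 6–3–4–5–6 is a cycle in G, G is not acyclic. Forests are exactly the graphs of treewidth ≤ 1, so tw(G) ≥ 2. The upper and lower bounds meet at 2, so that is the treewidth.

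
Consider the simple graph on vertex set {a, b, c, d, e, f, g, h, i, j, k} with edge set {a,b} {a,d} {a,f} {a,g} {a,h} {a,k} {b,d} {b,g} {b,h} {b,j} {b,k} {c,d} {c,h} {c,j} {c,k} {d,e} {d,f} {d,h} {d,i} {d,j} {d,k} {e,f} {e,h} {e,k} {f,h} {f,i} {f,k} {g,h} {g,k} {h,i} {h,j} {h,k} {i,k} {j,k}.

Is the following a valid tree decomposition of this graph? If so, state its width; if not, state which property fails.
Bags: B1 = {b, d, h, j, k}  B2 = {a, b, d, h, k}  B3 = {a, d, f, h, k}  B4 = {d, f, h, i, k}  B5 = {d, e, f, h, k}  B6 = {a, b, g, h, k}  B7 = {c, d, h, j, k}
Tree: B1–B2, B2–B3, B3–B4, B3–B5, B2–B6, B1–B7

Checking the three conditions: (i) the bags cover all of {a, b, c, d, e, f, g, h, i, j, k}; (ii) for each edge, some bag contains both endpoints; (iii) the bags containing any fixed vertex form a subtree. All hold, so the decomposition is valid with width 5 − 1 = 4.

Yes; width 4.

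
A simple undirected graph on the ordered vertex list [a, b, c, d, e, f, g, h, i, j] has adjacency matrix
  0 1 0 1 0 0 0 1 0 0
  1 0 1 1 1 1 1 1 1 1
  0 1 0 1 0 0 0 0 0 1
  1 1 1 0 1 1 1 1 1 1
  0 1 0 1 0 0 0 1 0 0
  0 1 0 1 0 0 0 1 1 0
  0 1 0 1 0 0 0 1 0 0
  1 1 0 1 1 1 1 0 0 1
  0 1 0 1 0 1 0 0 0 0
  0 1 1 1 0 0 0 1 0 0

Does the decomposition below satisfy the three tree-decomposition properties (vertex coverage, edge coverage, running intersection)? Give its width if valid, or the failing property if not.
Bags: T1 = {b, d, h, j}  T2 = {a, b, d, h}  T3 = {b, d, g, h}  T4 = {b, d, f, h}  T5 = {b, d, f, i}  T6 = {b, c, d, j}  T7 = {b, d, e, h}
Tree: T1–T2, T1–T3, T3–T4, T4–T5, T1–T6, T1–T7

Yes; width 3.

Vertex coverage: the bags together contain {a, b, c, d, e, f, g, h, i, j}, the full vertex set. Edge coverage: each edge of G has both endpoints in at least one bag. Running intersection: for every vertex, the bags containing it form a connected subtree. All three properties hold, so this is a valid tree decomposition of width max|bag| − 1 = 3, and hence tw(G) ≤ 3.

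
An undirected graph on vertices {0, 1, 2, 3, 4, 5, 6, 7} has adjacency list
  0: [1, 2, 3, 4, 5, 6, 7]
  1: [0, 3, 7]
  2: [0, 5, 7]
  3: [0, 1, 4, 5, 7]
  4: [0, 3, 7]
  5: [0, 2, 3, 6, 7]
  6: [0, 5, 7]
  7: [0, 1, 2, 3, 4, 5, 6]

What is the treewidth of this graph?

3

A width-3 tree decomposition is:
Bags: B1 = {0, 3, 5, 7}  B2 = {0, 3, 4, 7}  B3 = {0, 1, 3, 7}  B4 = {0, 2, 5, 7}  B5 = {0, 5, 6, 7}
Tree: B1–B2, B2–B3, B1–B4, B1–B5
Every bag has size at most 4, so the width is 4 − 1 = 3 and tw(G) ≤ 3. For the lower bound, the 4 vertices {0, 2, 5, 7} are pairwise adjacent, and any tree decomposition puts a clique entirely inside one bag — forcing width ≥ 3. Combining the bounds, tw(G) = 3.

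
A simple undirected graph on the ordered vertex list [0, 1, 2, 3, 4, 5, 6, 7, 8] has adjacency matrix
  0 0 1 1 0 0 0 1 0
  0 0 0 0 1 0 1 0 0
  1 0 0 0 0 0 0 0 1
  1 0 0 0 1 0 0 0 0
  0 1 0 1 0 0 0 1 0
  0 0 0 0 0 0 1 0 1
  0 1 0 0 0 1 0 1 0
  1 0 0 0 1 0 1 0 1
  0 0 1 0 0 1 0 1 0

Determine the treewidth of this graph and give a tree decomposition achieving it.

Treewidth 3.
One optimal decomposition is:
Bags: B1 = {1, 4, 5, 6}  B2 = {4, 5, 6, 7}  B3 = {4, 5, 7, 8}  B4 = {3, 4, 7, 8}  B5 = {0, 3, 7, 8}  B6 = {0, 2, 3, 8}
Tree: B1–B2, B2–B3, B3–B4, B4–B5, B5–B6

Each bag holds 4 vertices, so the decomposition has width 3, which upper-bounds the treewidth. For the lower bound: the 4 vertex sets {1,5,6}, {4}, {7}, {0,2,3,8} are disjoint, each induces a connected subgraph, and every pair is joined by at least one edge of G. Contracting each set to a single vertex therefore yields K_{4} as a minor, and since treewidth is minor-monotone, tw(G) ≥ tw(K_{4}) = 3. Combining the bounds, tw(G) = 3.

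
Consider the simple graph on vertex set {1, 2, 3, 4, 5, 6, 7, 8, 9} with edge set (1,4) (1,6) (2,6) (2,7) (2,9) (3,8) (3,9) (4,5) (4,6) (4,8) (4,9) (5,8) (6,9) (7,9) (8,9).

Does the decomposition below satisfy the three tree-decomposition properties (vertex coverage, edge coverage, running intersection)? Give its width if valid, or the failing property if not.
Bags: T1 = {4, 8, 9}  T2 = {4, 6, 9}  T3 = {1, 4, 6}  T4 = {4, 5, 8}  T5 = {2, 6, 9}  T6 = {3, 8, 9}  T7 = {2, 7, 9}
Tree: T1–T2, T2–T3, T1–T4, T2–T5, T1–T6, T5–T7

Every vertex of G appears in some bag (union = {1, 2, 3, 4, 5, 6, 7, 8, 9}); every edge is covered by a bag; and for each vertex v the set of bags containing v is connected in the bag tree. The decomposition is therefore valid. The largest bag has 3 vertices, so the width is 2.

Yes; width 2.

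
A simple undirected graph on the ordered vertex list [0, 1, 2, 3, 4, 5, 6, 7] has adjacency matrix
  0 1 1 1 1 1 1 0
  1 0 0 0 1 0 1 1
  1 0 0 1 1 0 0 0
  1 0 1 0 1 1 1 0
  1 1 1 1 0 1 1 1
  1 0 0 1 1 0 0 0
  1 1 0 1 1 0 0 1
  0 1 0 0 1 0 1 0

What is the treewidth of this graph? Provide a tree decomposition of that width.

Treewidth 3.
One optimal decomposition is:
Bags: B1 = {0, 3, 4, 6}  B2 = {0, 3, 4, 5}  B3 = {0, 1, 4, 6}  B4 = {1, 4, 6, 7}  B5 = {0, 2, 3, 4}
Tree: B1–B2, B1–B3, B3–B4, B2–B5

The largest bag has 4 vertices, giving width 3; this decomposition certifies tw(G) ≤ 3. On the other hand G contains the 4-clique {0, 1, 4, 6}. A clique must lie in a single bag of any decomposition, so no decomposition can have width below 3. Combining the bounds, tw(G) = 3.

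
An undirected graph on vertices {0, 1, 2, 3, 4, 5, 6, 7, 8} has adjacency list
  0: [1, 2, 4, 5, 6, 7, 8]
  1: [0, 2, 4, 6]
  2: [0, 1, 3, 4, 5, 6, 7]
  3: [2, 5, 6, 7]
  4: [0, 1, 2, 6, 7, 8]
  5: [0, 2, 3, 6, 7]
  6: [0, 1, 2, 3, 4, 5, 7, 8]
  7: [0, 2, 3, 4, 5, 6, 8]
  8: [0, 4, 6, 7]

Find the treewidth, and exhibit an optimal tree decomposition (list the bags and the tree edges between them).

Each bag holds 5 vertices, so the decomposition has width 4, which upper-bounds the treewidth. Conversely, {0, 4, 6, 7, 8} is a clique of size 5, and the vertices of any clique must share a bag in every tree decomposition; so some bag has ≥ 5 vertices and tw(G) ≥ 4. Hence tw(G) = 4 exactly.

Treewidth 4.
One optimal decomposition is:
Bags: B1 = {0, 2, 5, 6, 7}  B2 = {0, 2, 4, 6, 7}  B3 = {0, 4, 6, 7, 8}  B4 = {2, 3, 5, 6, 7}  B5 = {0, 1, 2, 4, 6}
Tree: B1–B2, B2–B3, B1–B4, B2–B5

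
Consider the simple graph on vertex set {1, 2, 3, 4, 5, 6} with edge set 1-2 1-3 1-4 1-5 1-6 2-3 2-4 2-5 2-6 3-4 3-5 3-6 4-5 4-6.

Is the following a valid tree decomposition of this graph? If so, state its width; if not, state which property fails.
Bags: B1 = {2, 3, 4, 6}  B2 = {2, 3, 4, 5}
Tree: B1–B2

No — vertex 1 appears in no bag.

A tree decomposition must satisfy three properties: every vertex lies in some bag; for every edge, both endpoints lie together in some bag; and for every vertex, the bags containing it form a connected subtree. Here vertex 1 appears in no bag, so the decomposition is invalid.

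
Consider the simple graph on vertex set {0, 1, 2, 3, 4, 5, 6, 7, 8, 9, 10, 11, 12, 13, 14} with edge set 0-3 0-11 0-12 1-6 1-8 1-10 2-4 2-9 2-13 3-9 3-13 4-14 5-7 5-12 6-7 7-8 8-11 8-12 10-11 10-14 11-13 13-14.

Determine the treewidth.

3

A width-3 tree decomposition is:
Bags: B1 = {2, 4, 9, 14}  B2 = {2, 9, 13, 14}  B3 = {3, 9, 13, 14}  B4 = {3, 10, 13, 14}  B5 = {3, 10, 11, 13}  B6 = {0, 3, 10, 11}  B7 = {0, 1, 10, 11}  B8 = {0, 1, 8, 11}  B9 = {0, 1, 8, 12}  B10 = {1, 6, 8, 12}  B11 = {6, 7, 8, 12}  B12 = {5, 6, 7, 12}
Tree: B1–B2, B2–B3, B3–B4, B4–B5, B5–B6, B6–B7, B7–B8, B8–B9, B9–B10, B10–B11, B11–B12
The largest bag has 4 vertices, giving width 3; this decomposition certifies tw(G) ≤ 3. For the lower bound: the 4 vertex sets {2,4,9}, {14}, {13}, {0,3,10,11} are disjoint, each induces a connected subgraph, and every pair is joined by at least one edge of G. Contracting each set to a single vertex therefore yields K_{4} as a minor, and since treewidth is minor-monotone, tw(G) ≥ tw(K_{4}) = 3. Therefore the treewidth is 3.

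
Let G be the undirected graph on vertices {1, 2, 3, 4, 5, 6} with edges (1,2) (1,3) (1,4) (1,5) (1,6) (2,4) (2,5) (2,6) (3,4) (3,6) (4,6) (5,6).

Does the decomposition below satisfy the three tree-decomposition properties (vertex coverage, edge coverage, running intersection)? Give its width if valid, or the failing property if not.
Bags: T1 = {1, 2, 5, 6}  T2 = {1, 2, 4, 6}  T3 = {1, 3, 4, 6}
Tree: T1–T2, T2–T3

Vertex coverage: the bags together contain {1, 2, 3, 4, 5, 6}, the full vertex set. Edge coverage: each edge of G has both endpoints in at least one bag. Running intersection: for every vertex, the bags containing it form a connected subtree. All three properties hold, so this is a valid tree decomposition of width max|bag| − 1 = 3, and hence tw(G) ≤ 3.

Yes; width 3.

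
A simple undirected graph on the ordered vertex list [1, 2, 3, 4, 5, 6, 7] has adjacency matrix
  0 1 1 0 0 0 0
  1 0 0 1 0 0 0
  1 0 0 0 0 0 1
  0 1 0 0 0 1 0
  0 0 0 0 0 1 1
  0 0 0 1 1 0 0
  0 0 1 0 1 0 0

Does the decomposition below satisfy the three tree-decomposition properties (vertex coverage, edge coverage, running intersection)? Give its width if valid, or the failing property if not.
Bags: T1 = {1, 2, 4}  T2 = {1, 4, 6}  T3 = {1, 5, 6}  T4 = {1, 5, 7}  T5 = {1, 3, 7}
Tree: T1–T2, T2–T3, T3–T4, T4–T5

Yes; width 2.

Every vertex of G appears in some bag (union = {1, 2, 3, 4, 5, 6, 7}); every edge is covered by a bag; and for each vertex v the set of bags containing v is connected in the bag tree. The decomposition is therefore valid. The largest bag has 3 vertices, so the width is 2.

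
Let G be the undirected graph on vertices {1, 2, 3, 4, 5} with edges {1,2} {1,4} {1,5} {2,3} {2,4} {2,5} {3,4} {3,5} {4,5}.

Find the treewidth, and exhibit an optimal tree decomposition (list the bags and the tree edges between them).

Treewidth 3.
One such decomposition:
Bags: B1 = {1, 2, 4, 5}  B2 = {2, 3, 4, 5}
Tree: B1–B2

The largest bag has 4 vertices, giving width 3; this decomposition certifies tw(G) ≤ 3. Conversely, {1, 2, 4, 5} is a clique of size 4, and the vertices of any clique must share a bag in every tree decomposition; so some bag has ≥ 4 vertices and tw(G) ≥ 3. Therefore the treewidth is 3.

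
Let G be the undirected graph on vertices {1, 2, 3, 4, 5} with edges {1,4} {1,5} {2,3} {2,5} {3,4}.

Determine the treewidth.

2

A width-2 tree decomposition is:
Bags: B1 = {1, 4, 5}  B2 = {2, 4, 5}  B3 = {2, 3, 4}
Tree: B1–B2, B2–B3
The largest bag has 3 vertices, giving width 2; this decomposition certifies tw(G) ≤ 2. The edges 4–1–5–2–3–4 form a cycle, so G is not a tree and its treewidth is at least 2. Hence tw(G) = 2 exactly.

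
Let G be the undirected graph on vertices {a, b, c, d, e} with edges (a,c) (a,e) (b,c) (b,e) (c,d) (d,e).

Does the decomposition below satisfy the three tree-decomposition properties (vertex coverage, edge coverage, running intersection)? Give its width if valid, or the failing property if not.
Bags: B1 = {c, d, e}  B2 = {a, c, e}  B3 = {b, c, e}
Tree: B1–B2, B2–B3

Checking the three conditions: (i) the bags cover all of {a, b, c, d, e}; (ii) for each edge, some bag contains both endpoints; (iii) the bags containing any fixed vertex form a subtree. All hold, so the decomposition is valid with width 3 − 1 = 2.

Yes; width 2.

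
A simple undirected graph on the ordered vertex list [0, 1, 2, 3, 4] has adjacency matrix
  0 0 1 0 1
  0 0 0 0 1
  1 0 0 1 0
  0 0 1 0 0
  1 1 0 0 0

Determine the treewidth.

1

A width-1 tree decomposition is:
Bags: B1 = {2, 3}  B2 = {0, 2}  B3 = {0, 4}  B4 = {1, 4}
Tree: B1–B2, B2–B3, B3–B4
Each bag holds 2 vertices, so the decomposition has width 1, which upper-bounds the treewidth. G has an edge, so its treewidth is at least 1. Combining the bounds, tw(G) = 1.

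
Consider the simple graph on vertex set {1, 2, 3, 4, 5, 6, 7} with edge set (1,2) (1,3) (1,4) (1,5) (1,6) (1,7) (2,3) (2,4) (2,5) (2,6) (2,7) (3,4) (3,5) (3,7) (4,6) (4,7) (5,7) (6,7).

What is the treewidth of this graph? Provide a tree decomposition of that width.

The largest bag has 5 vertices, giving width 4; this decomposition certifies tw(G) ≤ 4. For the lower bound, the 5 vertices {1, 2, 3, 4, 7} are pairwise adjacent, and any tree decomposition puts a clique entirely inside one bag — forcing width ≥ 4. Combining the bounds, tw(G) = 4.

Treewidth 4.
Bags: B1 = {1, 2, 4, 6, 7}  B2 = {1, 2, 3, 4, 7}  B3 = {1, 2, 3, 5, 7}
Tree: B1–B2, B2–B3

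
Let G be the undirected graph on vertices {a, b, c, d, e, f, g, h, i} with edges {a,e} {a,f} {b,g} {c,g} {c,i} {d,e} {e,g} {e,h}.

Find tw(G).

1

A width-1 tree decomposition is:
Bags: B1 = {a, e}  B2 = {e, g}  B3 = {a, f}  B4 = {c, g}  B5 = {c, i}  B6 = {e, h}  B7 = {d, e}  B8 = {b, g}
Tree: B1–B2, B1–B3, B2–B4, B4–B5, B1–B6, B2–B7, B4–B8
Every bag has size at most 2, so the width is 2 − 1 = 1 and tw(G) ≤ 1. Since G has at least one edge (e.g. e–a), it is not an edgeless graph, so tw(G) ≥ 1. Combining the bounds, tw(G) = 1.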